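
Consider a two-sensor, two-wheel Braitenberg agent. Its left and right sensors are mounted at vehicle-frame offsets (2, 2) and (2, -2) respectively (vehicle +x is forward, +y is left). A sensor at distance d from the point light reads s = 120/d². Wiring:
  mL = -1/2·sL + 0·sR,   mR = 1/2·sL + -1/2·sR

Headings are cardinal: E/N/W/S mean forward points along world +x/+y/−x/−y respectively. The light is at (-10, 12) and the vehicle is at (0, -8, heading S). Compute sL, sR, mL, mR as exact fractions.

30/157 30/137 -15/157 -300/21509

left sensor world pos  = (2, -10); dL² = 628
right sensor world pos = (-2, -10); dR² = 548
sL = 120/628 = 30/157
sR = 120/548 = 30/137
mL = -1/2·sL + 0·sR = -15/157
mR = 1/2·sL + -1/2·sR = -300/21509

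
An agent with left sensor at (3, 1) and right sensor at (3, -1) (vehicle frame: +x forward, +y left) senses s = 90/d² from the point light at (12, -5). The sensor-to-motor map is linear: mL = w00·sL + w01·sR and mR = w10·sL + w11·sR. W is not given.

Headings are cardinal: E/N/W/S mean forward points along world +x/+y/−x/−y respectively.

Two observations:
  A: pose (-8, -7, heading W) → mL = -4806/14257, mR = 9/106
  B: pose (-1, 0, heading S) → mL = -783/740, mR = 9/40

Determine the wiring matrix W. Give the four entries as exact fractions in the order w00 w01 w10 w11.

-1 -1 0 1/2

obs A: pose=(-8,-7,W) → sL=45/269, sR=9/53, mL=-4806/14257, mR=9/106
obs B: pose=(-1,0,S) → sL=45/74, sR=9/20, mL=-783/740, mR=9/40
sensor matrix S = [[45/269, 9/53], [45/74, 9/20]]; det S = -59049/2110036
solve [mL_A; mL_B] = S·[w00; w01] and [mR_A; mR_B] = S·[w10; w11]:
  w00 = -1, w01 = -1, w10 = 0, w11 = 1/2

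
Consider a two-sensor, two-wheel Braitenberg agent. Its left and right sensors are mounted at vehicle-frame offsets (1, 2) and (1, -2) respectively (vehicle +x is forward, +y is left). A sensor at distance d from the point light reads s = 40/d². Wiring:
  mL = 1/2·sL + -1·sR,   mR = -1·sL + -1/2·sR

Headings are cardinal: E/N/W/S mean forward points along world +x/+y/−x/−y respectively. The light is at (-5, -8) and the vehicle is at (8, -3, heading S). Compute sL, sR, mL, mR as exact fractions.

40/241 40/137 -6900/33017 -10300/33017

left sensor world pos  = (10, -4); dL² = 241
right sensor world pos = (6, -4); dR² = 137
sL = 40/241 = 40/241
sR = 40/137 = 40/137
mL = 1/2·sL + -1·sR = -6900/33017
mR = -1·sL + -1/2·sR = -10300/33017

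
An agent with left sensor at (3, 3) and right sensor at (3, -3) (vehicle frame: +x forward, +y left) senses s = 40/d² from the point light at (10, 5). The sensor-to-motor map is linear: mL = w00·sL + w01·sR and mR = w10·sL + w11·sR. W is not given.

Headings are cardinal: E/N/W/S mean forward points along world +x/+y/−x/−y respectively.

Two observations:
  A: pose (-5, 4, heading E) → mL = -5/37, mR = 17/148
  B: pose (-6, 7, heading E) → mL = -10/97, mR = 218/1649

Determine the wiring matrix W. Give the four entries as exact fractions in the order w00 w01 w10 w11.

-1/2 0 -1/2 1

obs A: pose=(-5,4,E) → sL=10/37, sR=1/4, mL=-5/37, mR=17/148
obs B: pose=(-6,7,E) → sL=20/97, sR=4/17, mL=-10/97, mR=218/1649
sensor matrix S = [[10/37, 1/4], [20/97, 4/17]]; det S = 735/61013
solve [mL_A; mL_B] = S·[w00; w01] and [mR_A; mR_B] = S·[w10; w11]:
  w00 = -1/2, w01 = 0, w10 = -1/2, w11 = 1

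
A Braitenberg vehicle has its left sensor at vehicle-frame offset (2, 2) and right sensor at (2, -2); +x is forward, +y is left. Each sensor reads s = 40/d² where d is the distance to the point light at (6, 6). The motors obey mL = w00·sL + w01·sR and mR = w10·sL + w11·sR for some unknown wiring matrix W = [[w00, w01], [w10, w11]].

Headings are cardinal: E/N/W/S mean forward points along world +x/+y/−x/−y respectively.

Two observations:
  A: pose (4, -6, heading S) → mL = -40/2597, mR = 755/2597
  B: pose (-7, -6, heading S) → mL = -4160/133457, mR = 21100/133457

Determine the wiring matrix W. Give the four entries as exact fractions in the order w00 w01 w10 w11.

obs A: pose=(4,-6,S) → sL=10/49, sR=10/53, mL=-40/2597, mR=755/2597
obs B: pose=(-7,-6,S) → sL=40/317, sR=40/421, mL=-4160/133457, mR=21100/133457
sensor matrix S = [[10/49, 10/53], [40/317, 40/421]]; det S = -1531200/346587829
solve [mL_A; mL_B] = S·[w00; w01] and [mR_A; mR_B] = S·[w10; w11]:
  w00 = -1, w01 = 1, w10 = 1/2, w11 = 1

-1 1 1/2 1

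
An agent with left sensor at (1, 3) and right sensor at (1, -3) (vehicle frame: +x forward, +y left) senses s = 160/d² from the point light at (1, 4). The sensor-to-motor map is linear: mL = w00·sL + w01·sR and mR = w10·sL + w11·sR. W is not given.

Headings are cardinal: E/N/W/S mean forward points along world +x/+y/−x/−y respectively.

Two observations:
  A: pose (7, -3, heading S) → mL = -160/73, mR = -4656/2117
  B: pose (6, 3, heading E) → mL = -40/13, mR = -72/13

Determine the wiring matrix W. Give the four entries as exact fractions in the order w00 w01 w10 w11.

obs A: pose=(7,-3,S) → sL=32/29, sR=160/73, mL=-160/73, mR=-4656/2117
obs B: pose=(6,3,E) → sL=4, sR=40/13, mL=-40/13, mR=-72/13
sensor matrix S = [[32/29, 160/73], [4, 40/13]]; det S = -147840/27521
solve [mL_A; mL_B] = S·[w00; w01] and [mR_A; mR_B] = S·[w10; w11]:
  w00 = 0, w01 = -1, w10 = -1, w11 = -1/2

0 -1 -1 -1/2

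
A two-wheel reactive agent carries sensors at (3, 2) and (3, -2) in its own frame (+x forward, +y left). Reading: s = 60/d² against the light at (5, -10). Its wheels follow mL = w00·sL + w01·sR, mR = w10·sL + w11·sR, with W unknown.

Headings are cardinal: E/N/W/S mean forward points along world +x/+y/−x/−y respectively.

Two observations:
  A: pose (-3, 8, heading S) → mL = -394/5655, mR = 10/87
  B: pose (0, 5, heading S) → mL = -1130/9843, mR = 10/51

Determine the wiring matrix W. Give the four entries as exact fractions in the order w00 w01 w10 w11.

1/2 -1 1/2 0

obs A: pose=(-3,8,S) → sL=20/87, sR=12/65, mL=-394/5655, mR=10/87
obs B: pose=(0,5,S) → sL=20/51, sR=60/193, mL=-1130/9843, mR=10/51
sensor matrix S = [[20/87, 12/65], [20/51, 60/193]]; det S = -1152/1236937
solve [mL_A; mL_B] = S·[w00; w01] and [mR_A; mR_B] = S·[w10; w11]:
  w00 = 1/2, w01 = -1, w10 = 1/2, w11 = 0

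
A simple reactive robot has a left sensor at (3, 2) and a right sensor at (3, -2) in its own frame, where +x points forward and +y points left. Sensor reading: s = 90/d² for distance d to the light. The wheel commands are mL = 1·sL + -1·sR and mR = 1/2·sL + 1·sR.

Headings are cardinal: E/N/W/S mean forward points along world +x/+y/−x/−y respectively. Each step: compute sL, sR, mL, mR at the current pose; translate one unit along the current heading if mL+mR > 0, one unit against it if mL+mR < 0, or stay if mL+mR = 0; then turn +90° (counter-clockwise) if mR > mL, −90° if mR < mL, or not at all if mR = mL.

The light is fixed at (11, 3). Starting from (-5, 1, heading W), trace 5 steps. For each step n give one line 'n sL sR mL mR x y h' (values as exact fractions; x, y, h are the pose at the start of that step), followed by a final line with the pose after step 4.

n=0: pose=(-5,1,W); sL=90/377, sR=90/361; mL=-1440/136097, mR=50175/136097; mL+mR=135/377 → advance +1; mR−mL=51615/136097 → turn +1·90°
n=1: pose=(-6,1,S); sL=9/25, sR=45/193; mL=612/4825, mR=3987/9650; mL+mR=27/50 → advance +1; mR−mL=2763/9650 → turn +1·90°
n=2: pose=(-6,0,E); sL=90/197, sR=90/221; mL=2160/43537, mR=27675/43537; mL+mR=135/197 → advance +1; mR−mL=25515/43537 → turn +1·90°
n=3: pose=(-5,0,N); sL=5/18, sR=45/98; mL=-80/441, mR=1055/1764; mL+mR=5/12 → advance +1; mR−mL=1375/1764 → turn +1·90°
n=4: pose=(-5,1,W); sL=90/377, sR=90/361; mL=-1440/136097, mR=50175/136097; mL+mR=135/377 → advance +1; mR−mL=51615/136097 → turn +1·90°

0 90/377 90/361 -1440/136097 50175/136097 -5 1 W
1 9/25 45/193 612/4825 3987/9650 -6 1 S
2 90/197 90/221 2160/43537 27675/43537 -6 0 E
3 5/18 45/98 -80/441 1055/1764 -5 0 N
4 90/377 90/361 -1440/136097 50175/136097 -5 1 W
final -6 1 S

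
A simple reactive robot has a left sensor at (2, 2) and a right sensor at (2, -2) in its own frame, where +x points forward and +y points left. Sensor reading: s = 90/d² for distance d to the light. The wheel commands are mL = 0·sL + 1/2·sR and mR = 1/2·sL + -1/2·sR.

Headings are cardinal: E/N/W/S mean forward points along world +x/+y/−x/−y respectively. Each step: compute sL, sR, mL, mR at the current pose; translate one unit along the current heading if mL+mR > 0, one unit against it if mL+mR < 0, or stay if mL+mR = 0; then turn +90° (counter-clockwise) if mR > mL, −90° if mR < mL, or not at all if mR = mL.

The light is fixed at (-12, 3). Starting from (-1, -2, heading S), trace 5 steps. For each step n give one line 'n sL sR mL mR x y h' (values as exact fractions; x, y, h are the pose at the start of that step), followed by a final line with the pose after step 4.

0 45/109 9/13 9/26 -198/1417 -1 -2 S
1 18/29 90/97 45/97 -432/2813 -1 -3 W
2 9/8 9/16 9/32 9/32 -2 -3 N
3 90/73 10/17 5/17 400/1241 -2 -2 N
4 9/10 45/34 45/68 -18/85 -2 -1 W
final -3 -1 N

n=0: pose=(-1,-2,S); sL=45/109, sR=9/13; mL=9/26, mR=-198/1417; mL+mR=45/218 → advance +1; mR−mL=-1377/2834 → turn -1·90°
n=1: pose=(-1,-3,W); sL=18/29, sR=90/97; mL=45/97, mR=-432/2813; mL+mR=9/29 → advance +1; mR−mL=-1737/2813 → turn -1·90°
n=2: pose=(-2,-3,N); sL=9/8, sR=9/16; mL=9/32, mR=9/32; mL+mR=9/16 → advance +1; mR−mL=0 → turn +0·90°
n=3: pose=(-2,-2,N); sL=90/73, sR=10/17; mL=5/17, mR=400/1241; mL+mR=45/73 → advance +1; mR−mL=35/1241 → turn +1·90°
n=4: pose=(-2,-1,W); sL=9/10, sR=45/34; mL=45/68, mR=-18/85; mL+mR=9/20 → advance +1; mR−mL=-297/340 → turn -1·90°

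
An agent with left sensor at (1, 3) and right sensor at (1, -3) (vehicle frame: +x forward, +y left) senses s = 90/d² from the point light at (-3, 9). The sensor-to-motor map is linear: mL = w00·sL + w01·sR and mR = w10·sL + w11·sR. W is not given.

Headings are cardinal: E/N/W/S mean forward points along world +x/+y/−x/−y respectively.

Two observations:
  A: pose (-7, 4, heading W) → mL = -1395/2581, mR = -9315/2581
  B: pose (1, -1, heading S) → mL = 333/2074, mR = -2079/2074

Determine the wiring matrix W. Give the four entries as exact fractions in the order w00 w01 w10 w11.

obs A: pose=(-7,4,W) → sL=90/89, sR=90/29, mL=-1395/2581, mR=-9315/2581
obs B: pose=(1,-1,S) → sL=9/17, sR=45/61, mL=333/2074, mR=-2079/2074
sensor matrix S = [[90/89, 90/29], [9/17, 45/61]]; det S = -2400840/2676497
solve [mL_A; mL_B] = S·[w00; w01] and [mR_A; mR_B] = S·[w10; w11]:
  w00 = 1, w01 = -1/2, w10 = -1/2, w11 = -1

1 -1/2 -1/2 -1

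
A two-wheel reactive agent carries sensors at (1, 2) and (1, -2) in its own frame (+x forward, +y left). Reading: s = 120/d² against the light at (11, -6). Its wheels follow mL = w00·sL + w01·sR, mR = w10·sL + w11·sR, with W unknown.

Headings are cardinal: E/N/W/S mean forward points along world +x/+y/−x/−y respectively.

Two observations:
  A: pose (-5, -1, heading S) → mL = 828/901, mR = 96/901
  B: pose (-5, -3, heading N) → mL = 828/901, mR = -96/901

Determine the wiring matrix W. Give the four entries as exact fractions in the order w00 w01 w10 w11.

1 1 1/2 -1/2

obs A: pose=(-5,-1,S) → sL=30/53, sR=6/17, mL=828/901, mR=96/901
obs B: pose=(-5,-3,N) → sL=6/17, sR=30/53, mL=828/901, mR=-96/901
sensor matrix S = [[30/53, 6/17], [6/17, 30/53]]; det S = 158976/811801
solve [mL_A; mL_B] = S·[w00; w01] and [mR_A; mR_B] = S·[w10; w11]:
  w00 = 1, w01 = 1, w10 = 1/2, w11 = -1/2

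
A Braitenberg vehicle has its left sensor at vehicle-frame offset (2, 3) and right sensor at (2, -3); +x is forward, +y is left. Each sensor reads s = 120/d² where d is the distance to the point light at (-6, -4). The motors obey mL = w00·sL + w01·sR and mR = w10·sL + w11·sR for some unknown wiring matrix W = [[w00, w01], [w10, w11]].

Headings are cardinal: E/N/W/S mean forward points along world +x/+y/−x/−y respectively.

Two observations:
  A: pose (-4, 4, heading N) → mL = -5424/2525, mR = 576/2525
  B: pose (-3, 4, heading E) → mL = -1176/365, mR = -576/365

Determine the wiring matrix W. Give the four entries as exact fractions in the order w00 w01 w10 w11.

-1 -1 1 -1

obs A: pose=(-4,4,N) → sL=120/101, sR=24/25, mL=-5424/2525, mR=576/2525
obs B: pose=(-3,4,E) → sL=60/73, sR=12/5, mL=-1176/365, mR=-576/365
sensor matrix S = [[120/101, 24/25], [60/73, 12/5]]; det S = 76032/36865
solve [mL_A; mL_B] = S·[w00; w01] and [mR_A; mR_B] = S·[w10; w11]:
  w00 = -1, w01 = -1, w10 = 1, w11 = -1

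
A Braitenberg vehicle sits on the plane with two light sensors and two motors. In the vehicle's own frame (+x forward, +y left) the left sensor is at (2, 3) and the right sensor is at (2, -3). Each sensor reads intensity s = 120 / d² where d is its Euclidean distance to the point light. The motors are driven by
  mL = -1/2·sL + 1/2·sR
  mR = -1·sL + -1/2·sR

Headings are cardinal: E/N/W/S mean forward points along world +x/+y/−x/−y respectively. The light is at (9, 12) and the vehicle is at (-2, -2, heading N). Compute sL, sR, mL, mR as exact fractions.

left sensor world pos  = (-5, 0); dL² = 340
right sensor world pos = (1, 0); dR² = 208
sL = 120/340 = 6/17
sR = 120/208 = 15/26
mL = -1/2·sL + 1/2·sR = 99/884
mR = -1·sL + -1/2·sR = -567/884

6/17 15/26 99/884 -567/884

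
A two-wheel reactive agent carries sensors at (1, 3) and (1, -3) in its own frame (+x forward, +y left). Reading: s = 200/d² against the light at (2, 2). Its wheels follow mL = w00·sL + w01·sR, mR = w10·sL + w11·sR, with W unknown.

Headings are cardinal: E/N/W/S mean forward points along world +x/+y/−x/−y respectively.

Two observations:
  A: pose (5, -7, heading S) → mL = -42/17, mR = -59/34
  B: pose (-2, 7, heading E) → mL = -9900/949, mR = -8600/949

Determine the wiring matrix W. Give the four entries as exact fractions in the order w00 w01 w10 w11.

-1 -1/2 -1/2 -1/2

obs A: pose=(5,-7,S) → sL=25/17, sR=2, mL=-42/17, mR=-59/34
obs B: pose=(-2,7,E) → sL=200/73, sR=200/13, mL=-9900/949, mR=-8600/949
sensor matrix S = [[25/17, 2], [200/73, 200/13]]; det S = 276600/16133
solve [mL_A; mL_B] = S·[w00; w01] and [mR_A; mR_B] = S·[w10; w11]:
  w00 = -1, w01 = -1/2, w10 = -1/2, w11 = -1/2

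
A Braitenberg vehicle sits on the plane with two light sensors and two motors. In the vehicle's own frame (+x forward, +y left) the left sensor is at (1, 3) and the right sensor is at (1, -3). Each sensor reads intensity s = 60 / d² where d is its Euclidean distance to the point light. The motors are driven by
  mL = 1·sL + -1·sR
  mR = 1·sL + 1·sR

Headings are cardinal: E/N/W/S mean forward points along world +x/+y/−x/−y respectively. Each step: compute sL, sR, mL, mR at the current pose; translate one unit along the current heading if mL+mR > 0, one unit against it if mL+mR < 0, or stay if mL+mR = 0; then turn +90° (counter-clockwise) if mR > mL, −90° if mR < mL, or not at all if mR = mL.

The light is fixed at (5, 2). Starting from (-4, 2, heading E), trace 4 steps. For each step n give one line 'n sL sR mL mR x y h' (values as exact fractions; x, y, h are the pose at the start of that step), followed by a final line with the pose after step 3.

0 60/73 60/73 0 120/73 -4 2 E
1 30/61 30/13 -1440/793 2220/793 -3 2 N
2 12/17 60/97 144/1649 2184/1649 -3 3 W
3 5/3 5/12 5/4 25/12 -4 3 S
final -4 2 E

n=0: pose=(-4,2,E); sL=60/73, sR=60/73; mL=0, mR=120/73; mL+mR=120/73 → advance +1; mR−mL=120/73 → turn +1·90°
n=1: pose=(-3,2,N); sL=30/61, sR=30/13; mL=-1440/793, mR=2220/793; mL+mR=60/61 → advance +1; mR−mL=60/13 → turn +1·90°
n=2: pose=(-3,3,W); sL=12/17, sR=60/97; mL=144/1649, mR=2184/1649; mL+mR=24/17 → advance +1; mR−mL=120/97 → turn +1·90°
n=3: pose=(-4,3,S); sL=5/3, sR=5/12; mL=5/4, mR=25/12; mL+mR=10/3 → advance +1; mR−mL=5/6 → turn +1·90°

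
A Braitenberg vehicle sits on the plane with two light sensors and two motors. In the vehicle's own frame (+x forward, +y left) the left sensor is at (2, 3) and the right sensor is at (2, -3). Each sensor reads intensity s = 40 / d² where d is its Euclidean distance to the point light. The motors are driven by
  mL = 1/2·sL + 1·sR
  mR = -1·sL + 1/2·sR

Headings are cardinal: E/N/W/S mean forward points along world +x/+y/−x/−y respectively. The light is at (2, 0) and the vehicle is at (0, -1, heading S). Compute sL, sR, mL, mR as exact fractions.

left sensor world pos  = (3, -3); dL² = 10
right sensor world pos = (-3, -3); dR² = 34
sL = 40/10 = 4
sR = 40/34 = 20/17
mL = 1/2·sL + 1·sR = 54/17
mR = -1·sL + 1/2·sR = -58/17

4 20/17 54/17 -58/17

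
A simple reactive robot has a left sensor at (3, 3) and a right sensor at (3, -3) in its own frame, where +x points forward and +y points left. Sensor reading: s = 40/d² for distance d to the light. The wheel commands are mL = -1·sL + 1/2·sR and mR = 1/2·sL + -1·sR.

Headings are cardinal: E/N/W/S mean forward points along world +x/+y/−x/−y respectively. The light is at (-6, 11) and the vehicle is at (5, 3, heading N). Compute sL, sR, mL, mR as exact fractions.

40/89 40/221 -7060/19669 860/19669

left sensor world pos  = (2, 6); dL² = 89
right sensor world pos = (8, 6); dR² = 221
sL = 40/89 = 40/89
sR = 40/221 = 40/221
mL = -1·sL + 1/2·sR = -7060/19669
mR = 1/2·sL + -1·sR = 860/19669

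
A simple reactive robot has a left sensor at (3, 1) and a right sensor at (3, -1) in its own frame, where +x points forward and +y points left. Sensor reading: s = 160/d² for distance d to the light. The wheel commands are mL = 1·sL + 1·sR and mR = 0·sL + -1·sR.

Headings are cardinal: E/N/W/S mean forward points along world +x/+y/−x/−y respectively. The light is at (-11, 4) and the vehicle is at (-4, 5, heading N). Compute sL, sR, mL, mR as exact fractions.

40/13 2 66/13 -2

left sensor world pos  = (-5, 8); dL² = 52
right sensor world pos = (-3, 8); dR² = 80
sL = 160/52 = 40/13
sR = 160/80 = 2
mL = 1·sL + 1·sR = 66/13
mR = 0·sL + -1·sR = -2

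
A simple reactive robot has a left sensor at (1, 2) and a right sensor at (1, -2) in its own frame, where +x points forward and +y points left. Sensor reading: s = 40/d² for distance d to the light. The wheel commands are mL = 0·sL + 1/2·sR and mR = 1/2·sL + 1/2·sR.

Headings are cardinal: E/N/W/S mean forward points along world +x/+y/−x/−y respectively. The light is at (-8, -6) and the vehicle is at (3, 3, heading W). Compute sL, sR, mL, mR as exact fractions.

40/149 40/221 20/221 7400/32929

left sensor world pos  = (2, 1); dL² = 149
right sensor world pos = (2, 5); dR² = 221
sL = 40/149 = 40/149
sR = 40/221 = 40/221
mL = 0·sL + 1/2·sR = 20/221
mR = 1/2·sL + 1/2·sR = 7400/32929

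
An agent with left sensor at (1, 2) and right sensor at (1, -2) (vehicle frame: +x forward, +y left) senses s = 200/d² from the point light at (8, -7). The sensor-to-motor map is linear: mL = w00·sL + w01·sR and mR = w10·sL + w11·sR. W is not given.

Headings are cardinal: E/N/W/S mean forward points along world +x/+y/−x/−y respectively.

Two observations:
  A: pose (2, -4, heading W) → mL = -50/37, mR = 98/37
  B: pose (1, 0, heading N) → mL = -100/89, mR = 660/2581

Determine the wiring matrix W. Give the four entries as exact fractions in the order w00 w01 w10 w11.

0 -1/2 1 -1/2

obs A: pose=(2,-4,W) → sL=4, sR=100/37, mL=-50/37, mR=98/37
obs B: pose=(1,0,N) → sL=40/29, sR=200/89, mL=-100/89, mR=660/2581
sensor matrix S = [[4, 100/37], [40/29, 200/89]]; det S = 502400/95497
solve [mL_A; mL_B] = S·[w00; w01] and [mR_A; mR_B] = S·[w10; w11]:
  w00 = 0, w01 = -1/2, w10 = 1, w11 = -1/2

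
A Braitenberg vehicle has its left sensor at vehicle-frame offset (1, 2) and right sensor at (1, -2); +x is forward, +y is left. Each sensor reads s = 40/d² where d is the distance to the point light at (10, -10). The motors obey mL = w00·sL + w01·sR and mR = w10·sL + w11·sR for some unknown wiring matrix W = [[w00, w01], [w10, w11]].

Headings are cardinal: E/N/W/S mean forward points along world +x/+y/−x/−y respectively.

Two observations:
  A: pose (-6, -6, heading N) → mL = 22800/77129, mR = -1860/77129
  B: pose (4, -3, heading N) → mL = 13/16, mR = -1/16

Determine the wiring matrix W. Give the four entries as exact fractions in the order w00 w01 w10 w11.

1 1 -1 1/2

obs A: pose=(-6,-6,N) → sL=40/349, sR=40/221, mL=22800/77129, mR=-1860/77129
obs B: pose=(4,-3,N) → sL=5/16, sR=1/2, mL=13/16, mR=-1/16
sensor matrix S = [[40/349, 40/221], [5/16, 1/2]]; det S = 115/154258
solve [mL_A; mL_B] = S·[w00; w01] and [mR_A; mR_B] = S·[w10; w11]:
  w00 = 1, w01 = 1, w10 = -1, w11 = 1/2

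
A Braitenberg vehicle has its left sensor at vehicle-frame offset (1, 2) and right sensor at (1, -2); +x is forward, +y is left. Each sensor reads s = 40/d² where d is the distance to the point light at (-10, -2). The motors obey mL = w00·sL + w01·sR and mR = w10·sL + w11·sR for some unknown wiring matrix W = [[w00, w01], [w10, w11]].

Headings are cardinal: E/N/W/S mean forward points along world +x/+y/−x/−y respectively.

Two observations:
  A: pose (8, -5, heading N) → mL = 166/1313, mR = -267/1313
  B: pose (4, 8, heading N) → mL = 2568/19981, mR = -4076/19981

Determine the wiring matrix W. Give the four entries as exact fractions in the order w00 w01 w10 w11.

1/2 1/2 -1 -1/2

obs A: pose=(8,-5,N) → sL=2/13, sR=10/101, mL=166/1313, mR=-267/1313
obs B: pose=(4,8,N) → sL=8/53, sR=40/377, mL=2568/19981, mR=-4076/19981
sensor matrix S = [[2/13, 10/101], [8/53, 40/377]]; det S = 36160/26235053
solve [mL_A; mL_B] = S·[w00; w01] and [mR_A; mR_B] = S·[w10; w11]:
  w00 = 1/2, w01 = 1/2, w10 = -1, w11 = -1/2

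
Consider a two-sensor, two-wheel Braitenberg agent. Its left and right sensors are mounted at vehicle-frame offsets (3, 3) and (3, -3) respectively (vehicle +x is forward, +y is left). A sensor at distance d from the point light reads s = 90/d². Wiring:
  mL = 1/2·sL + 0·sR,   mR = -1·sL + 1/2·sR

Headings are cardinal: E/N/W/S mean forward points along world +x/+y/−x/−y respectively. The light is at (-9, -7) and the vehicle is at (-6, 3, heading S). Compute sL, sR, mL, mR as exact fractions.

left sensor world pos  = (-3, 0); dL² = 85
right sensor world pos = (-9, 0); dR² = 49
sL = 90/85 = 18/17
sR = 90/49 = 90/49
mL = 1/2·sL + 0·sR = 9/17
mR = -1·sL + 1/2·sR = -117/833

18/17 90/49 9/17 -117/833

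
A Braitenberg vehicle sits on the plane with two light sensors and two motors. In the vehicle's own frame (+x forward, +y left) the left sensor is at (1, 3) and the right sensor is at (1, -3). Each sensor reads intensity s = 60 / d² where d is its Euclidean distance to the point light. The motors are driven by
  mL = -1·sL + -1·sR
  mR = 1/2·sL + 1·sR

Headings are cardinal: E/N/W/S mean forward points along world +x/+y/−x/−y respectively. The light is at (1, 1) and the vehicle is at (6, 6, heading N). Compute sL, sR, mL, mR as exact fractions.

left sensor world pos  = (3, 7); dL² = 40
right sensor world pos = (9, 7); dR² = 100
sL = 60/40 = 3/2
sR = 60/100 = 3/5
mL = -1·sL + -1·sR = -21/10
mR = 1/2·sL + 1·sR = 27/20

3/2 3/5 -21/10 27/20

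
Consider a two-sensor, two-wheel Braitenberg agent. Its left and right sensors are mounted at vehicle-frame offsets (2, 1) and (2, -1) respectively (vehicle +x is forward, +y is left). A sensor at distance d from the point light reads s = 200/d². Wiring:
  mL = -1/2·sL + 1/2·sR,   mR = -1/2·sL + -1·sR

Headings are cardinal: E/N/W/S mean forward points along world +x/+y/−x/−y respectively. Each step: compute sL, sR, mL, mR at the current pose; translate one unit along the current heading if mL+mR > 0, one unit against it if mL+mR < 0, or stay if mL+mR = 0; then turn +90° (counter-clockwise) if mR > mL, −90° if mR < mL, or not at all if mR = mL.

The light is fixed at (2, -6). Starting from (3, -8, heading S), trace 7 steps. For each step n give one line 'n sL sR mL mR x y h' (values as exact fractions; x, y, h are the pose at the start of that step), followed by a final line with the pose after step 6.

n=0: pose=(3,-8,S); sL=10, sR=25/2; mL=5/4, mR=-35/2; mL+mR=-65/4 → advance -1; mR−mL=-75/4 → turn -1·90°
n=1: pose=(3,-7,W); sL=40, sR=200; mL=80, mR=-220; mL+mR=-140 → advance -1; mR−mL=-300 → turn -1·90°
n=2: pose=(4,-7,N); sL=100, sR=20; mL=-40, mR=-70; mL+mR=-110 → advance -1; mR−mL=-30 → turn -1·90°
n=3: pose=(4,-8,E); sL=200/17, sR=8; mL=-32/17, mR=-236/17; mL+mR=-268/17 → advance -1; mR−mL=-12 → turn -1·90°
n=4: pose=(3,-8,S); sL=10, sR=25/2; mL=5/4, mR=-35/2; mL+mR=-65/4 → advance -1; mR−mL=-75/4 → turn -1·90°
n=5: pose=(3,-7,W); sL=40, sR=200; mL=80, mR=-220; mL+mR=-140 → advance -1; mR−mL=-300 → turn -1·90°
n=6: pose=(4,-7,N); sL=100, sR=20; mL=-40, mR=-70; mL+mR=-110 → advance -1; mR−mL=-30 → turn -1·90°

0 10 25/2 5/4 -35/2 3 -8 S
1 40 200 80 -220 3 -7 W
2 100 20 -40 -70 4 -7 N
3 200/17 8 -32/17 -236/17 4 -8 E
4 10 25/2 5/4 -35/2 3 -8 S
5 40 200 80 -220 3 -7 W
6 100 20 -40 -70 4 -7 N
final 4 -8 E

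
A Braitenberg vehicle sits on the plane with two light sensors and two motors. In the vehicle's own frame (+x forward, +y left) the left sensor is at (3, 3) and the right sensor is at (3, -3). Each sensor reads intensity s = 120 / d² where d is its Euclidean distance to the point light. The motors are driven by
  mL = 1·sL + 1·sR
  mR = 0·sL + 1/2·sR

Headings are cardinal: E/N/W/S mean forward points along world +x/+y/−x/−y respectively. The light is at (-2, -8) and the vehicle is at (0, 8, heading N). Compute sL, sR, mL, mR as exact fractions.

left sensor world pos  = (-3, 11); dL² = 362
right sensor world pos = (3, 11); dR² = 386
sL = 120/362 = 60/181
sR = 120/386 = 60/193
mL = 1·sL + 1·sR = 22440/34933
mR = 0·sL + 1/2·sR = 30/193

60/181 60/193 22440/34933 30/193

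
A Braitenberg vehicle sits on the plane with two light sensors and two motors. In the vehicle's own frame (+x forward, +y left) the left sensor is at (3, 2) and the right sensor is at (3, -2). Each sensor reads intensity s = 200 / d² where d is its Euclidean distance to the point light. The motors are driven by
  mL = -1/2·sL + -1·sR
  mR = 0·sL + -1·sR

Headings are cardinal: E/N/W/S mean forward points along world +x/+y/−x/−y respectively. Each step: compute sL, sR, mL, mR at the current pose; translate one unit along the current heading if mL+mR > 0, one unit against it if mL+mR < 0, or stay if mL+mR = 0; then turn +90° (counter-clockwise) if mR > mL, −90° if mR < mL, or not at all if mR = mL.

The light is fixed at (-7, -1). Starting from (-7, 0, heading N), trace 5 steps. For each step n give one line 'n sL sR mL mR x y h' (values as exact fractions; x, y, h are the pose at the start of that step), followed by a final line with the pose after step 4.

n=0: pose=(-7,0,N); sL=10, sR=10; mL=-15, mR=-10; mL+mR=-25 → advance -1; mR−mL=5 → turn +1·90°
n=1: pose=(-7,-1,W); sL=200/13, sR=200/13; mL=-300/13, mR=-200/13; mL+mR=-500/13 → advance -1; mR−mL=100/13 → turn +1·90°
n=2: pose=(-6,-1,S); sL=100/9, sR=20; mL=-230/9, mR=-20; mL+mR=-410/9 → advance -1; mR−mL=50/9 → turn +1·90°
n=3: pose=(-6,0,E); sL=8, sR=200/17; mL=-268/17, mR=-200/17; mL+mR=-468/17 → advance -1; mR−mL=4 → turn +1·90°
n=4: pose=(-7,0,N); sL=10, sR=10; mL=-15, mR=-10; mL+mR=-25 → advance -1; mR−mL=5 → turn +1·90°

0 10 10 -15 -10 -7 0 N
1 200/13 200/13 -300/13 -200/13 -7 -1 W
2 100/9 20 -230/9 -20 -6 -1 S
3 8 200/17 -268/17 -200/17 -6 0 E
4 10 10 -15 -10 -7 0 N
final -7 -1 W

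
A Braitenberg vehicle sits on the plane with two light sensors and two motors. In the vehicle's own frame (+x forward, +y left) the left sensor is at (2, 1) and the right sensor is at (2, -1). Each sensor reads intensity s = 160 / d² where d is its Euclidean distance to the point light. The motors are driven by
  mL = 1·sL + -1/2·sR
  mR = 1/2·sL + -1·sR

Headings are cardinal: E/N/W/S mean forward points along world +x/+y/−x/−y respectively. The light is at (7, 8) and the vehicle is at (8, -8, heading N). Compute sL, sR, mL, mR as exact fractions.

40/49 4/5 102/245 -96/245

left sensor world pos  = (7, -6); dL² = 196
right sensor world pos = (9, -6); dR² = 200
sL = 160/196 = 40/49
sR = 160/200 = 4/5
mL = 1·sL + -1/2·sR = 102/245
mR = 1/2·sL + -1·sR = -96/245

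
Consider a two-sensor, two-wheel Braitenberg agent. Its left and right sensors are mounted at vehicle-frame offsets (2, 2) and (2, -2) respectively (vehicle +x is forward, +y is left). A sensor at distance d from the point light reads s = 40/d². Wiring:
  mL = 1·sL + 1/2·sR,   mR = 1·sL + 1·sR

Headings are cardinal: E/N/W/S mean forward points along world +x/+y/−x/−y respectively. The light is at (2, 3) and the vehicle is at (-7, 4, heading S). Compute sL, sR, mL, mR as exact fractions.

4/5 20/61 294/305 344/305

left sensor world pos  = (-5, 2); dL² = 50
right sensor world pos = (-9, 2); dR² = 122
sL = 40/50 = 4/5
sR = 40/122 = 20/61
mL = 1·sL + 1/2·sR = 294/305
mR = 1·sL + 1·sR = 344/305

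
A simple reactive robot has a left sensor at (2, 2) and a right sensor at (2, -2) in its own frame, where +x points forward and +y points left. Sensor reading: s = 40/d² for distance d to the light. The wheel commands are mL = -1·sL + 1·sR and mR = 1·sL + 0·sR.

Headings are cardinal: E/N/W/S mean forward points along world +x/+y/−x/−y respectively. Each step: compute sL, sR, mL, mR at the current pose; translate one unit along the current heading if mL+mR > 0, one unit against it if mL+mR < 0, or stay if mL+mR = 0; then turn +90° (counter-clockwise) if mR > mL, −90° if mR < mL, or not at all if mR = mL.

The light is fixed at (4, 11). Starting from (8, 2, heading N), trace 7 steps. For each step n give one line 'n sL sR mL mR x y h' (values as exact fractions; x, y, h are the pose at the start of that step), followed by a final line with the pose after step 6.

0 40/53 8/17 -256/901 40/53 8 2 N
1 5/13 1 8/13 5/13 8 3 W
2 40/37 40/61 -960/2257 40/37 7 3 N
3 20/41 20/13 560/533 20/41 7 4 W
4 8/5 40/41 -128/205 8/5 6 4 N
5 5/8 5/2 15/8 5/8 6 5 W
6 40/17 8/5 -64/85 40/17 5 5 N
final 5 6 W

n=0: pose=(8,2,N); sL=40/53, sR=8/17; mL=-256/901, mR=40/53; mL+mR=8/17 → advance +1; mR−mL=936/901 → turn +1·90°
n=1: pose=(8,3,W); sL=5/13, sR=1; mL=8/13, mR=5/13; mL+mR=1 → advance +1; mR−mL=-3/13 → turn -1·90°
n=2: pose=(7,3,N); sL=40/37, sR=40/61; mL=-960/2257, mR=40/37; mL+mR=40/61 → advance +1; mR−mL=3400/2257 → turn +1·90°
n=3: pose=(7,4,W); sL=20/41, sR=20/13; mL=560/533, mR=20/41; mL+mR=20/13 → advance +1; mR−mL=-300/533 → turn -1·90°
n=4: pose=(6,4,N); sL=8/5, sR=40/41; mL=-128/205, mR=8/5; mL+mR=40/41 → advance +1; mR−mL=456/205 → turn +1·90°
n=5: pose=(6,5,W); sL=5/8, sR=5/2; mL=15/8, mR=5/8; mL+mR=5/2 → advance +1; mR−mL=-5/4 → turn -1·90°
n=6: pose=(5,5,N); sL=40/17, sR=8/5; mL=-64/85, mR=40/17; mL+mR=8/5 → advance +1; mR−mL=264/85 → turn +1·90°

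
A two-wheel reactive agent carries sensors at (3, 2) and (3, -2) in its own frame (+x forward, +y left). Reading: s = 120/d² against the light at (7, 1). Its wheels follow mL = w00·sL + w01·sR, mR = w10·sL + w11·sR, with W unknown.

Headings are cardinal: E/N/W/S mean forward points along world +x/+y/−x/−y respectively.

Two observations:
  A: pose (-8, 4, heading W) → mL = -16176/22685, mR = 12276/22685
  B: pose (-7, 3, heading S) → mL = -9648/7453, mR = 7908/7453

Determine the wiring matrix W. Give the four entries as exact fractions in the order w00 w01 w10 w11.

-1 -1 1 1/2

obs A: pose=(-8,4,W) → sL=24/65, sR=120/349, mL=-16176/22685, mR=12276/22685
obs B: pose=(-7,3,S) → sL=24/29, sR=120/257, mL=-9648/7453, mR=7908/7453
sensor matrix S = [[24/65, 120/349], [24/29, 120/257]]; det S = -3792384/33814261
solve [mL_A; mL_B] = S·[w00; w01] and [mR_A; mR_B] = S·[w10; w11]:
  w00 = -1, w01 = -1, w10 = 1, w11 = 1/2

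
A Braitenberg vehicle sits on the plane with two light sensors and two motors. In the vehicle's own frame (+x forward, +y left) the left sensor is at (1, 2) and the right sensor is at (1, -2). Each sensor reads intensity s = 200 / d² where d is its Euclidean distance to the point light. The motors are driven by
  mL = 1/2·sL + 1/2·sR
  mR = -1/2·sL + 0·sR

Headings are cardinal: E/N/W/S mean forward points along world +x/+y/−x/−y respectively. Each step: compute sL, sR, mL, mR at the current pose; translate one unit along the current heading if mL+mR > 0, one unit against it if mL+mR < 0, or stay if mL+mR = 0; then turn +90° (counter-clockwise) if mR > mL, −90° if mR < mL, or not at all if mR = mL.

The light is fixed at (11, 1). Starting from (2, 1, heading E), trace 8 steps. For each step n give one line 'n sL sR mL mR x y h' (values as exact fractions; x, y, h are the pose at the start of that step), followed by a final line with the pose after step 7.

n=0: pose=(2,1,E); sL=50/17, sR=50/17; mL=50/17, mR=-25/17; mL+mR=25/17 → advance +1; mR−mL=-75/17 → turn -1·90°
n=1: pose=(3,1,S); sL=200/37, sR=200/101; mL=13800/3737, mR=-100/37; mL+mR=100/101 → advance +1; mR−mL=-23900/3737 → turn -1·90°
n=2: pose=(3,0,W); sL=20/9, sR=100/41; mL=860/369, mR=-10/9; mL+mR=50/41 → advance +1; mR−mL=-1270/369 → turn -1·90°
n=3: pose=(2,0,N); sL=200/121, sR=200/49; mL=17000/5929, mR=-100/121; mL+mR=100/49 → advance +1; mR−mL=-21900/5929 → turn -1·90°
n=4: pose=(2,1,E); sL=50/17, sR=50/17; mL=50/17, mR=-25/17; mL+mR=25/17 → advance +1; mR−mL=-75/17 → turn -1·90°
n=5: pose=(3,1,S); sL=200/37, sR=200/101; mL=13800/3737, mR=-100/37; mL+mR=100/101 → advance +1; mR−mL=-23900/3737 → turn -1·90°
n=6: pose=(3,0,W); sL=20/9, sR=100/41; mL=860/369, mR=-10/9; mL+mR=50/41 → advance +1; mR−mL=-1270/369 → turn -1·90°
n=7: pose=(2,0,N); sL=200/121, sR=200/49; mL=17000/5929, mR=-100/121; mL+mR=100/49 → advance +1; mR−mL=-21900/5929 → turn -1·90°

0 50/17 50/17 50/17 -25/17 2 1 E
1 200/37 200/101 13800/3737 -100/37 3 1 S
2 20/9 100/41 860/369 -10/9 3 0 W
3 200/121 200/49 17000/5929 -100/121 2 0 N
4 50/17 50/17 50/17 -25/17 2 1 E
5 200/37 200/101 13800/3737 -100/37 3 1 S
6 20/9 100/41 860/369 -10/9 3 0 W
7 200/121 200/49 17000/5929 -100/121 2 0 N
final 2 1 E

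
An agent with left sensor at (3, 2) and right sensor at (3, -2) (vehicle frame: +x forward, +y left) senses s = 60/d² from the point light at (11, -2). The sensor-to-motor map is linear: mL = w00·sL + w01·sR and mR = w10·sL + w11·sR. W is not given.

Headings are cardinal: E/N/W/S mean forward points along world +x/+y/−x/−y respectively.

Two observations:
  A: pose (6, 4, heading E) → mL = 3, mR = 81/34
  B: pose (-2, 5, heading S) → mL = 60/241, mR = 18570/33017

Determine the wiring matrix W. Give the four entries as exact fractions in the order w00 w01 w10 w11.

obs A: pose=(6,4,E) → sL=15/17, sR=3, mL=3, mR=81/34
obs B: pose=(-2,5,S) → sL=60/137, sR=60/241, mL=60/241, mR=18570/33017
sensor matrix S = [[15/17, 3], [60/137, 60/241]]; det S = -614160/561289
solve [mL_A; mL_B] = S·[w00; w01] and [mR_A; mR_B] = S·[w10; w11]:
  w00 = 0, w01 = 1, w10 = 1, w11 = 1/2

0 1 1 1/2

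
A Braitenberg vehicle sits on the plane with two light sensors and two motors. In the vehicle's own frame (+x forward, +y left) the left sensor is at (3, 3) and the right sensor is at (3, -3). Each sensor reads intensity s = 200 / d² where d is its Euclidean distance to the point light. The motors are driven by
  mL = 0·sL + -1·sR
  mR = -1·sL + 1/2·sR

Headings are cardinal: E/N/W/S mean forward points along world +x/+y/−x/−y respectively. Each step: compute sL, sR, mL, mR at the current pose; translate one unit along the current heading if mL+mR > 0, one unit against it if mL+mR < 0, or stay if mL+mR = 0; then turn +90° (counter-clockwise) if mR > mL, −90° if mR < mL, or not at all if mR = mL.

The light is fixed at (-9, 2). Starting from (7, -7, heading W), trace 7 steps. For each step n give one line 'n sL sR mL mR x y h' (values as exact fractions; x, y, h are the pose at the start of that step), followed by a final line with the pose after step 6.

0 200/313 40/41 -40/41 -1940/12833 7 -7 W
1 25/68 10/17 -10/17 -5/68 8 -7 S
2 8/17 200/521 -200/521 -2468/8857 8 -6 E
3 100/97 100/193 -100/193 -14450/18721 7 -6 N
4 200/397 40/101 -40/101 -12260/40097 7 -7 E
5 10/9 5/9 -5/9 -5/6 6 -7 N
6 200/373 200/493 -200/493 -61300/183889 6 -8 E
final 5 -8 N

n=0: pose=(7,-7,W); sL=200/313, sR=40/41; mL=-40/41, mR=-1940/12833; mL+mR=-14460/12833 → advance -1; mR−mL=10580/12833 → turn +1·90°
n=1: pose=(8,-7,S); sL=25/68, sR=10/17; mL=-10/17, mR=-5/68; mL+mR=-45/68 → advance -1; mR−mL=35/68 → turn +1·90°
n=2: pose=(8,-6,E); sL=8/17, sR=200/521; mL=-200/521, mR=-2468/8857; mL+mR=-5868/8857 → advance -1; mR−mL=932/8857 → turn +1·90°
n=3: pose=(7,-6,N); sL=100/97, sR=100/193; mL=-100/193, mR=-14450/18721; mL+mR=-24150/18721 → advance -1; mR−mL=-4750/18721 → turn -1·90°
n=4: pose=(7,-7,E); sL=200/397, sR=40/101; mL=-40/101, mR=-12260/40097; mL+mR=-28140/40097 → advance -1; mR−mL=3620/40097 → turn +1·90°
n=5: pose=(6,-7,N); sL=10/9, sR=5/9; mL=-5/9, mR=-5/6; mL+mR=-25/18 → advance -1; mR−mL=-5/18 → turn -1·90°
n=6: pose=(6,-8,E); sL=200/373, sR=200/493; mL=-200/493, mR=-61300/183889; mL+mR=-135900/183889 → advance -1; mR−mL=13300/183889 → turn +1·90°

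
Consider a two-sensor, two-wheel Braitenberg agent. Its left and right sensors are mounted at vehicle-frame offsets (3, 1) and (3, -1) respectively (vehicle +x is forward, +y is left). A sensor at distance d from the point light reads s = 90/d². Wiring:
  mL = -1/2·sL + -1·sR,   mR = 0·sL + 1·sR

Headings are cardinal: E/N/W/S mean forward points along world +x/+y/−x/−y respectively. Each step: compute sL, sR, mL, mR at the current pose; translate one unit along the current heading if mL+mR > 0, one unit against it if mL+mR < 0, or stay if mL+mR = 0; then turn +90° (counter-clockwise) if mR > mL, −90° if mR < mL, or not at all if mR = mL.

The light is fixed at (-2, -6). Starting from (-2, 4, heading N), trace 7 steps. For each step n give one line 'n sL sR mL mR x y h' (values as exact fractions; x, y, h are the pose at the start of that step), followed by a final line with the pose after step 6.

0 9/17 9/17 -27/34 9/17 -2 4 N
1 90/73 90/109 -11475/7957 90/109 -2 3 W
2 9/4 5/2 -29/8 5/2 -1 3 S
3 90/137 90/97 -16695/13289 90/97 -1 4 E
4 9/17 9/17 -27/34 9/17 -2 4 N
5 90/73 90/109 -11475/7957 90/109 -2 3 W
6 9/4 5/2 -29/8 5/2 -1 3 S
final -1 4 E

n=0: pose=(-2,4,N); sL=9/17, sR=9/17; mL=-27/34, mR=9/17; mL+mR=-9/34 → advance -1; mR−mL=45/34 → turn +1·90°
n=1: pose=(-2,3,W); sL=90/73, sR=90/109; mL=-11475/7957, mR=90/109; mL+mR=-45/73 → advance -1; mR−mL=18045/7957 → turn +1·90°
n=2: pose=(-1,3,S); sL=9/4, sR=5/2; mL=-29/8, mR=5/2; mL+mR=-9/8 → advance -1; mR−mL=49/8 → turn +1·90°
n=3: pose=(-1,4,E); sL=90/137, sR=90/97; mL=-16695/13289, mR=90/97; mL+mR=-45/137 → advance -1; mR−mL=29025/13289 → turn +1·90°
n=4: pose=(-2,4,N); sL=9/17, sR=9/17; mL=-27/34, mR=9/17; mL+mR=-9/34 → advance -1; mR−mL=45/34 → turn +1·90°
n=5: pose=(-2,3,W); sL=90/73, sR=90/109; mL=-11475/7957, mR=90/109; mL+mR=-45/73 → advance -1; mR−mL=18045/7957 → turn +1·90°
n=6: pose=(-1,3,S); sL=9/4, sR=5/2; mL=-29/8, mR=5/2; mL+mR=-9/8 → advance -1; mR−mL=49/8 → turn +1·90°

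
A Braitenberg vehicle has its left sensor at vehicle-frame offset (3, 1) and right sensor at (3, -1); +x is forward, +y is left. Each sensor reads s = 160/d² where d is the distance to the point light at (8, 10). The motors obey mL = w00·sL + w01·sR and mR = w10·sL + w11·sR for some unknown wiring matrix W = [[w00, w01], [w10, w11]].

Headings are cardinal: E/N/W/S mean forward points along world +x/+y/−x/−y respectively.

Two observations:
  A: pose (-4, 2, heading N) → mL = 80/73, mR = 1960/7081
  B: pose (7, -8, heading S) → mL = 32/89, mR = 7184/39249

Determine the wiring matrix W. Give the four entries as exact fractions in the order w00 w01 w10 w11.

0 1 1 -1/2

obs A: pose=(-4,2,N) → sL=80/97, sR=80/73, mL=80/73, mR=1960/7081
obs B: pose=(7,-8,S) → sL=160/441, sR=32/89, mL=32/89, mR=7184/39249
sensor matrix S = [[80/97, 80/73], [160/441, 32/89]]; det S = -28088320/277922169
solve [mL_A; mL_B] = S·[w00; w01] and [mR_A; mR_B] = S·[w10; w11]:
  w00 = 0, w01 = 1, w10 = 1, w11 = -1/2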